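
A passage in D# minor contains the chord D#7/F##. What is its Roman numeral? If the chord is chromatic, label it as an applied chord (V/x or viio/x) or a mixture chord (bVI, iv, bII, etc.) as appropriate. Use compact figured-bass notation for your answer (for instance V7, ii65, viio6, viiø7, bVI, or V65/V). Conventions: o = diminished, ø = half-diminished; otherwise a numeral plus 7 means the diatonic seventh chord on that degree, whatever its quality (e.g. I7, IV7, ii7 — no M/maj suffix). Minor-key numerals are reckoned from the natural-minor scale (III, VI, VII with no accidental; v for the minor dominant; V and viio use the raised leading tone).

V65/iv

The pitches D#-F##-A#-C# form a dominant seventh chord rooted on D#.
D# is not a diatonic chord root with this quality in D# minor, but it lies a perfect fifth above G# (iv), so the chord functions as an applied dominant of iv.
With F## in the bass the chord is in first inversion, so the figured bass is 65.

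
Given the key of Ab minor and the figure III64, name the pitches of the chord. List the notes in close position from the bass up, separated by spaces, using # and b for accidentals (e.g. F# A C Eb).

Gb Cb Eb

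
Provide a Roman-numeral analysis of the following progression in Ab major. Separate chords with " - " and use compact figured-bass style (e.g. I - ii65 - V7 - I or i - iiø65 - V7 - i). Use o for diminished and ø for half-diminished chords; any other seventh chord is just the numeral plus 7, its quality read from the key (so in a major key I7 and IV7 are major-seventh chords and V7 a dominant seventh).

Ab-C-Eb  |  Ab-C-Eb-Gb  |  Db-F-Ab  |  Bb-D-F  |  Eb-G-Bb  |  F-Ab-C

Ab-C-Eb: root Ab is the tonic; major triad there is I.
Ab-C-Eb-Gb is the secondary dominant of IV (dominant seventh chord on Ab): V7/IV.
Db-F-Ab: root Db is the subdominant; major triad there is IV.
Bb-D-F: chromatic; Bb is V of V, so V/V.
Eb-G-Bb: root Eb is the dominant; major triad there is V.
F-Ab-C: minor triad on F = scale degree 6 → vi.

I - V7/IV - IV - V/V - V - vi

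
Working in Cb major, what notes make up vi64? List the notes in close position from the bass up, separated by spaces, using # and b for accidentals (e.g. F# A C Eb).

Eb Ab Cb

The numeral's case and figure indicate a minor triad. In Cb major its root, the submediant, is Ab.
Stacking thirds from Ab gives Ab-Cb-Eb.
With the 64 figure the chord is in second inversion; from the bass Eb upward in close position it reads Eb-Ab-Cb.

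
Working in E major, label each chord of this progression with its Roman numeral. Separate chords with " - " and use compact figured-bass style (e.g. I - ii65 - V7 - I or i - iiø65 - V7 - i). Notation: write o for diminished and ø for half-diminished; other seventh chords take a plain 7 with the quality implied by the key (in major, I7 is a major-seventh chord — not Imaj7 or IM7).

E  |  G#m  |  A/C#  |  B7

E has root E, degree 1 in E major, so I.
G#m: minor triad on G# = scale degree 3 → iii.
A/C# has root A, degree 4 in E major, so IV6.
B7 has root B, degree 5 in E major, so V7.

I - iii - IV6 - V7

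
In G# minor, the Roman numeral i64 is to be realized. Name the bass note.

D#

i in G# minor has root G#; the chord is G#-B-D#.
The figure 64 means second inversion — the fifth is in the bass.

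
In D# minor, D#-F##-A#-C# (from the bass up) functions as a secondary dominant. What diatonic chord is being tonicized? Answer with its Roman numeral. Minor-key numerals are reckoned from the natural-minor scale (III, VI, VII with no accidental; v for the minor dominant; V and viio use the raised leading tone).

iv

The chord is a dominant seventh chord on D#.
A dominant resolves down a perfect fifth: D# → G#. In D# minor, G# is scale degree 4, i.e. iv.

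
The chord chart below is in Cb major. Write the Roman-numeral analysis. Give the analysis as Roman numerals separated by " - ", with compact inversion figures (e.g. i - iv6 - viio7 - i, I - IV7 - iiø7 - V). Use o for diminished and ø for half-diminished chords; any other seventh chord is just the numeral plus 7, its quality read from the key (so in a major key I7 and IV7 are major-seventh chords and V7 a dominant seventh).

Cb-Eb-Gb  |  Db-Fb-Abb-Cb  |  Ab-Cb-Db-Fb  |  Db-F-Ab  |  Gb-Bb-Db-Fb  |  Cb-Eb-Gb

I - iiø7 - ii43 - V/V - V7 - I

Cb-Eb-Gb has root Cb, degree 1 in Cb major, so I.
Db-Fb-Abb-Cb: Db with this quality isn't in the key; it's iiø7, borrowed from the parallel minor.
Ab-Cb-Db-Fb: minor seventh chord on Db = scale degree 2 → ii43.
Db-F-Ab: a major triad on Db, the applied dominant of V → V/V.
Gb-Bb-Db-Fb has root Gb, degree 5 in Cb major, so V7.
Cb-Eb-Gb has root Cb, degree 1 in Cb major, so I.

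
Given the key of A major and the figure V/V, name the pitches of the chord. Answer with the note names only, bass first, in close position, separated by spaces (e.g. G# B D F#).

The slash means an applied dominant: we want the dominant of V. In A major, V is E major, and its dominant is built on B.
Building a major triad on B gives B-D#-F#.

B D# F#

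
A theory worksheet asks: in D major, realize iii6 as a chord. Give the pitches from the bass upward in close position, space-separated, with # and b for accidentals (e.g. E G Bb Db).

The numeral's case and figure indicate a minor triad. In D major its root, the mediant, is F#.
That chord is spelled F#-A-C#.
With the 6 figure the chord is in first inversion; from the bass A upward in close position it reads A-C#-F#.

A C# F#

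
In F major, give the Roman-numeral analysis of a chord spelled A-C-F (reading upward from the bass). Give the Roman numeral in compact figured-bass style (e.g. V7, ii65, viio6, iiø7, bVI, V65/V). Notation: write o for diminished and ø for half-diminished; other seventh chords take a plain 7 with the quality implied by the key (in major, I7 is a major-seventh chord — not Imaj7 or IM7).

I6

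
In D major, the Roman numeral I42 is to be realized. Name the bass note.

C#

I in D major has root D; the chord is D-F#-A-C#.
The figure 42 means third inversion — the seventh is in the bass.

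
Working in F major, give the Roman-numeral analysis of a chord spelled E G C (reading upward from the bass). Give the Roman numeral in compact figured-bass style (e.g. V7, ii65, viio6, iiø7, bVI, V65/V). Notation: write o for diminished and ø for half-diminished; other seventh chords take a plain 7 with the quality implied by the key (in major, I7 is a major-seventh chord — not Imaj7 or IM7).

V6

Stacked in thirds the chord is C-E-G: a major triad on C.
C is scale degree 5 in F major, and a major triad on that degree is written V.
With E in the bass the chord is in first inversion, so the figured bass is 6.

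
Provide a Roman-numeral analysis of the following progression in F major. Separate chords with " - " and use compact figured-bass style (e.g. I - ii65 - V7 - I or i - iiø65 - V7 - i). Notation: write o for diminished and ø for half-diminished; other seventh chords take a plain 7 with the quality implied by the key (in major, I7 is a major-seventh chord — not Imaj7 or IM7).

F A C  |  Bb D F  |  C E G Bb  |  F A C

I - IV - V7 - I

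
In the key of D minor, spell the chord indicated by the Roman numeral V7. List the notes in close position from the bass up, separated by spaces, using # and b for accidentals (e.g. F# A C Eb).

A C# E G

In D minor, scale degree 5 is A. The dominant is major (leading tone raised), so V is a dominant seventh chord.
That chord is spelled A-C#-E-G.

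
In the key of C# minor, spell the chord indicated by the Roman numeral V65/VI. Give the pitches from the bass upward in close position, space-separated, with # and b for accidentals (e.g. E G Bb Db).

G# B D E

V65/VI is a secondary dominant — the dominant seventh of VI. VI in C# minor is A, so the applied chord's root is E, a perfect fifth above.
Building a dominant seventh chord on E gives E-G#-B-D.
With the 65 figure the chord is in first inversion; from the bass G# upward in close position it reads G#-B-D-E.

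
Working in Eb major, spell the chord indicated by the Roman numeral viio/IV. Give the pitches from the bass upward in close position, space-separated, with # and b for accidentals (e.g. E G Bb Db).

G Bb Db

viio/IV is a secondary leading-tone chord. The target IV is Ab in Eb major; the applied chord is rooted a semitone below, on G.
Building a diminished triad on G gives G-Bb-Db.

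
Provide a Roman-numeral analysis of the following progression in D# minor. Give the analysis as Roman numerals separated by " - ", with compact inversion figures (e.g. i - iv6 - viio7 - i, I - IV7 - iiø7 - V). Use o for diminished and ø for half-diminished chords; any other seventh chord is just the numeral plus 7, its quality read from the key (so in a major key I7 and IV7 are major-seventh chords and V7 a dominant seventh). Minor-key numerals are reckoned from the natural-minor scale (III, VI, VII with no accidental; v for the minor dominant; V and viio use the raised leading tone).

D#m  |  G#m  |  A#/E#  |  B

i - iv - V64 - VI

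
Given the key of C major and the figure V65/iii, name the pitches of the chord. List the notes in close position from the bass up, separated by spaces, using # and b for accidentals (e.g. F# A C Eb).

D# F# A B

V65/iii is a secondary dominant — the dominant seventh of iii. iii in C major is E, so the applied chord's root is B, a perfect fifth above.
Building a dominant seventh chord on B gives B-D#-F#-A.
The figured bass 65 indicates first inversion, placing the third (D#) in the bass: D#-F#-A-B.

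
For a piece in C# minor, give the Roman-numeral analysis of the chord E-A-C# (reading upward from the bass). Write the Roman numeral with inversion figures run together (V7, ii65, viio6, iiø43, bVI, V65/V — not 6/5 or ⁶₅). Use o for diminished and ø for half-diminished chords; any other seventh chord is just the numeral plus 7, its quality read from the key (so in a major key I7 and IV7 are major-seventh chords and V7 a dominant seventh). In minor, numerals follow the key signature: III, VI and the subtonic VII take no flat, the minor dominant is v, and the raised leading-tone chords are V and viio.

Stacked in thirds the chord is A-C#-E: a major triad on A.
A is scale degree 6 in C# minor, and a major triad on that degree is written VI.
With E in the bass the chord is in second inversion, so the figured bass is 64.

VI64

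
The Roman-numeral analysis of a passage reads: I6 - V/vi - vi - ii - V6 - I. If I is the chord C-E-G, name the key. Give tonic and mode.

C major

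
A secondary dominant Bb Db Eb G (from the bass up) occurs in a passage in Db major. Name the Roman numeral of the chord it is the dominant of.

V

The chord is a dominant seventh chord on Eb.
A dominant resolves down a perfect fifth: Eb → Ab. In Db major, Ab is scale degree 5, i.e. V.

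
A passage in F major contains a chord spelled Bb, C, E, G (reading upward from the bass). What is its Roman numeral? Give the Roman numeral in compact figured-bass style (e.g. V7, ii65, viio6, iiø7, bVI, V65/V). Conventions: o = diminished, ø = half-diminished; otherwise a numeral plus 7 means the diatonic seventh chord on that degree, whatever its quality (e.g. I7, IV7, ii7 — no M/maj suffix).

The pitches C-E-G-Bb form a dominant seventh chord rooted on C.
In F major, C is the dominant; the diatonic dominant seventh chord there is V7.
With Bb in the bass the chord is in third inversion, so the figured bass is 42.

V42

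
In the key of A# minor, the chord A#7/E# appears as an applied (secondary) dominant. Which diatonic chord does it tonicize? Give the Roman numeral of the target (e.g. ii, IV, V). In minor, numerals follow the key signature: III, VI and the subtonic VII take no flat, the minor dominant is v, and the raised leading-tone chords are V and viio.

iv

The chord is a dominant seventh chord on A#.
A dominant resolves down a perfect fifth: A# → D#. In A# minor, D# is scale degree 4, i.e. iv.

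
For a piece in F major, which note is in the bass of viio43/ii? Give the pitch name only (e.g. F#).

C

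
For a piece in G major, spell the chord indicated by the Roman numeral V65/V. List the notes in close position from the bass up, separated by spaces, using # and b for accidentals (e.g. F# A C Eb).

C# E G A

V65/V is a secondary dominant — the dominant seventh of V. V in G major is D, so the applied chord's root is A, a perfect fifth above.
Building a dominant seventh chord on A gives A-C#-E-G.
The figured bass 65 indicates first inversion, placing the third (C#) in the bass: C#-E-G-A.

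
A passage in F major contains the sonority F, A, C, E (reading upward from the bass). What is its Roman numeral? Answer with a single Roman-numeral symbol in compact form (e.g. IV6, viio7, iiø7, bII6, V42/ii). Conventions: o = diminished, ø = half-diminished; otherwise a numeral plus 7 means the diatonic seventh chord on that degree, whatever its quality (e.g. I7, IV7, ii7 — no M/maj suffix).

I7

Stacked in thirds the chord is F-A-C-E: a major seventh chord on F.
F is scale degree 1 in F major, and a major seventh chord on that degree is written I7.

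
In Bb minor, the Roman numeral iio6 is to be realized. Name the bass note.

iio in Bb minor has root C; the chord is C-Eb-Gb.
The figure 6 means first inversion — the third is in the bass.

Eb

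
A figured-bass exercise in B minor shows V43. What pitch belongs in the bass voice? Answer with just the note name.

V in B minor has root F#; the chord is F#-A#-C#-E.
The figure 43 means second inversion — the fifth is in the bass.

C#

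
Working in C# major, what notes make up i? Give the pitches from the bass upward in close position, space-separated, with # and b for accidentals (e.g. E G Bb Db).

Scale degree 1 in C# major is C#; here the chord built on it is altered to a minor triad. i is the minor tonic, borrowed from the parallel minor.
So the chord is C#-E-G#.

C# E G#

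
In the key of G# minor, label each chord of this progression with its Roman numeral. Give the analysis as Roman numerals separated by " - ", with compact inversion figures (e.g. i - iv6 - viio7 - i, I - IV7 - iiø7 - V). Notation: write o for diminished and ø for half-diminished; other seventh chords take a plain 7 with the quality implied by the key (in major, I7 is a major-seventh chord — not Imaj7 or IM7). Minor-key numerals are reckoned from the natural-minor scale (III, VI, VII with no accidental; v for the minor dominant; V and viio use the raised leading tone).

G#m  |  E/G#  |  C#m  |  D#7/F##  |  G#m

i - VI6 - iv - V65 - i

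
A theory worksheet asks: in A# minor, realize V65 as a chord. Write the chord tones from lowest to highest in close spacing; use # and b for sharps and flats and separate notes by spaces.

In A# minor, scale degree 5 is E#. The dominant is major (leading tone raised), so V is a dominant seventh chord.
That chord is spelled E#-G##-B#-D#.
With the 65 figure the chord is in first inversion; from the bass G## upward in close position it reads G##-B#-D#-E#.

G## B# D# E#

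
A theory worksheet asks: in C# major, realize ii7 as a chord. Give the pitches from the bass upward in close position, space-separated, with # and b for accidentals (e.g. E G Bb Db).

In C# major, the second degree is D#, and the diatonic chord built there is a minor seventh chord.
That chord is spelled D#-F#-A#-C#.

D# F# A# C#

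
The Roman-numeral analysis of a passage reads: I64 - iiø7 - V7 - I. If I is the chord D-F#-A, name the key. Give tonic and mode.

I is given as D-F#-A — a major triad with root D.
If D is scale degree 1 and the mode makes that degree carry a major triad, the tonic is D and the mode is major.

D major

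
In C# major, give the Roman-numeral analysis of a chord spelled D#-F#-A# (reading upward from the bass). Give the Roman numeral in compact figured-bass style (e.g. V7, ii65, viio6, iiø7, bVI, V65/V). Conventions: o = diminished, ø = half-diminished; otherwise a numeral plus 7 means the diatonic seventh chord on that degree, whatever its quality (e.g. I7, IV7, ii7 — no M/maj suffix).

The pitches D#-F#-A# form a minor triad rooted on D#.
In C# major, D# is the supertonic; the diatonic minor triad there is ii.

ii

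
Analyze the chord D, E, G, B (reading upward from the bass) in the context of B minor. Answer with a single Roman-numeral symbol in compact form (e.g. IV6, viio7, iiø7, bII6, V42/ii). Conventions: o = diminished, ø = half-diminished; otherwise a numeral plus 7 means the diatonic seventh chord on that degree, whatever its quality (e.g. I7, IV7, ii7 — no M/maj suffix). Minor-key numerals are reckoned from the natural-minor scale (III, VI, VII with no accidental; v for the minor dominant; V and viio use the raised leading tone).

iv42

The pitches E-G-B-D form a minor seventh chord rooted on E.
E is scale degree 4 in B minor, and a minor seventh chord on that degree is written iv7.
With D in the bass the chord is in third inversion, so the figured bass is 42.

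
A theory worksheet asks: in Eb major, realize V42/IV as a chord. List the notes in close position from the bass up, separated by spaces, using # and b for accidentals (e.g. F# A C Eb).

Db Eb G Bb

V42/IV is a secondary dominant — the dominant seventh of IV. IV in Eb major is Ab, so the applied chord's root is Eb, a perfect fifth above.
Building a dominant seventh chord on Eb gives Eb-G-Bb-Db.
With the 42 figure the chord is in third inversion; from the bass Db upward in close position it reads Db-Eb-G-Bb.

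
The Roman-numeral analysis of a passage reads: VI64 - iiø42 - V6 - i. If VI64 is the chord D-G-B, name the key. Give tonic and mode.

B minor

The anchor chord is a major triad on G, labeled VI64.
VI64 on G implies G is the submediant; that puts the tonic at B, and the uppercase numeral fits minor mode.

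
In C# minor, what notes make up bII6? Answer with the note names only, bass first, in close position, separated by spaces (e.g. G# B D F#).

bII6 is the Neapolitan sixth — a major triad on the lowered second degree, here in its customary first inversion. In C# minor that root is D.
So the chord is D-F#-A.
The figured bass 6 indicates first inversion, placing the third (F#) in the bass: F#-A-D.

F# A D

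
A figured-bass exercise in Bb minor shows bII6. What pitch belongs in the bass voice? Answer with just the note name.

bII in Bb minor has root Cb; the chord is Cb-Eb-Gb.
The figure 6 means first inversion — the third is in the bass.

Eb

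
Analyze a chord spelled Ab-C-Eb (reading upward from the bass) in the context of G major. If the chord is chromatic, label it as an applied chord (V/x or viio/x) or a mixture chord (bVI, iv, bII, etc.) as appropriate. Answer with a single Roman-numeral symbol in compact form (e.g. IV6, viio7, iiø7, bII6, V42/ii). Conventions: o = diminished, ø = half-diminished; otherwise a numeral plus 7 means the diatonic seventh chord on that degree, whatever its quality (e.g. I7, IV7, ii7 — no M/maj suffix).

bII

The pitches Ab-C-Eb form a major triad rooted on Ab.
Ab is the lowered second degree of G major (diatonic 2 would be A). This is the Neapolitan chord — a major triad on the lowered second degree.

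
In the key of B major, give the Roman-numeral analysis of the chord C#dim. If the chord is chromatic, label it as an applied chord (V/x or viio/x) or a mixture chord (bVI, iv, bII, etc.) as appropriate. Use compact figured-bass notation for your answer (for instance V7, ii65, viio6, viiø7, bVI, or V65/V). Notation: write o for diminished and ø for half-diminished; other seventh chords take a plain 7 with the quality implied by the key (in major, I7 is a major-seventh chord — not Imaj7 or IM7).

iio

Stacked in thirds the chord is C#-E-G: a diminished triad on C#.
C# is the second degree of B major. This is the diminished supertonic triad, borrowed from the parallel minor.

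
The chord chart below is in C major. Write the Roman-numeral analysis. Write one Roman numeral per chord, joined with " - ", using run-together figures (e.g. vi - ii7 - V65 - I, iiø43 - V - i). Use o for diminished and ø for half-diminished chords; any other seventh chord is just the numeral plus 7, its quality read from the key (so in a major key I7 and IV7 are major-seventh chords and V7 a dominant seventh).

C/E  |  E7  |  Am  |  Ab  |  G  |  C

I6 - V7/vi - vi - bVI - V - I

C/E: major triad on C = scale degree 1 → I6.
E7: a dominant seventh chord on E, the applied dominant of vi → V7/vi.
Am: root A is the submediant; minor triad there is vi.
Ab: major triad on Ab — chromatic; bVI (borrowed from the parallel minor).
G: major triad on G = scale degree 5 → V.
C: root C is the tonic; major triad there is I.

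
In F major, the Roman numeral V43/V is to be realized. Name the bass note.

D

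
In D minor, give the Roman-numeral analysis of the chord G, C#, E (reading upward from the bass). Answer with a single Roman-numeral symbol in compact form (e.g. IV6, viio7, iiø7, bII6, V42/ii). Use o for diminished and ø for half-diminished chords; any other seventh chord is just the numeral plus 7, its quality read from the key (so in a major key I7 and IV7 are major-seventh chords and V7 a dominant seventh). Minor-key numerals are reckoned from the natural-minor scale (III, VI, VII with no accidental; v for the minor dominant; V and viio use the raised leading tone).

viio64

Stacked in thirds the chord is C#-E-G: a diminished triad on C#.
C# is scale degree 7 in D minor, and a diminished triad on that degree is written viio.
With G in the bass the chord is in second inversion, so the figured bass is 64.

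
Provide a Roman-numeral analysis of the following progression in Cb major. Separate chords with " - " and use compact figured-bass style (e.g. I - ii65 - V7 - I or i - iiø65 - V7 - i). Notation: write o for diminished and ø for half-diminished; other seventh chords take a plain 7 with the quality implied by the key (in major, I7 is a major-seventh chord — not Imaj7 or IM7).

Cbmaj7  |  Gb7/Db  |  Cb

Cbmaj7: root Cb is the tonic; major seventh chord there is I7.
Gb7/Db has root Gb, degree 5 in Cb major, so V43.
Cb: root Cb is the tonic; major triad there is I.

I7 - V43 - I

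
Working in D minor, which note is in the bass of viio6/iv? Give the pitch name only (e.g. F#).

A

The applied chord viio6/iv is rooted on F#: F#-A-C.
The figure 6 means first inversion — the third is in the bass.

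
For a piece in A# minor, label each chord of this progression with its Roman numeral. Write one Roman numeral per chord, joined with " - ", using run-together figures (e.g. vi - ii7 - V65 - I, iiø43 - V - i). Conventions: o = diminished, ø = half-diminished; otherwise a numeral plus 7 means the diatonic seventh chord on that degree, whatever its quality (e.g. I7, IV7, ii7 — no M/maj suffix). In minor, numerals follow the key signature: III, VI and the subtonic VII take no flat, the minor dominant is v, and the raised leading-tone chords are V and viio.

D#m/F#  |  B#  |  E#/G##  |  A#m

D#m/F# has root D#, degree 4 in A# minor, so iv6.
B#: chromatic; B# is V of V, so V/V.
E#/G##: major triad on E# = scale degree 5 → V6.
A#m has root A#, degree 1 in A# minor, so i.

iv6 - V/V - V6 - i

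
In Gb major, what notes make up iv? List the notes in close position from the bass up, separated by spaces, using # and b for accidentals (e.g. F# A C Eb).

Cb Ebb Gb

iv is the minor subdominant, borrowed from the parallel minor. In Gb major that root is Cb.
So the chord is Cb-Ebb-Gb, a minor triad.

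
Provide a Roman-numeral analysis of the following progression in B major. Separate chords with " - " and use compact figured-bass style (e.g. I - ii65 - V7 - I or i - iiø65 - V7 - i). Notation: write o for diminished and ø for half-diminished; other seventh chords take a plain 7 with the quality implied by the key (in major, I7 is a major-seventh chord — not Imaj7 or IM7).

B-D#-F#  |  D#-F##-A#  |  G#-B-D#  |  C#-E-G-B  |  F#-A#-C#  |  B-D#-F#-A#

I - V/vi - vi - iiø7 - V - I7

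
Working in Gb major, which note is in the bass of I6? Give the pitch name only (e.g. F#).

Bb

I in Gb major has root Gb; the chord is Gb-Bb-Db.
The figure 6 means first inversion — the third is in the bass.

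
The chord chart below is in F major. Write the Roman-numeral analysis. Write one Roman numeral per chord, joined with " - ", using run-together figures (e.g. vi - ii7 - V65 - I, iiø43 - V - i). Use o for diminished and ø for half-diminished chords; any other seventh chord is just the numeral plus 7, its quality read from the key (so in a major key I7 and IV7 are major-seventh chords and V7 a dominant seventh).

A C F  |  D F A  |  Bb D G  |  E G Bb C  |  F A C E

I6 - vi - ii6 - V65 - I7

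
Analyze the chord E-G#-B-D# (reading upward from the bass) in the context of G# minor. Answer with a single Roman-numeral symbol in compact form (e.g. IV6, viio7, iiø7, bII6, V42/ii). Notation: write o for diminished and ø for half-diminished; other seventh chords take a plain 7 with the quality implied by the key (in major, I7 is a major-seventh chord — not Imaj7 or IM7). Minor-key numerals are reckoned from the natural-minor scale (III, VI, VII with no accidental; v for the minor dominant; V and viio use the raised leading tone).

VI7

Stacked in thirds the chord is E-G#-B-D#: a major seventh chord on E.
E is scale degree 6 in G# minor, and a major seventh chord on that degree is written VI7.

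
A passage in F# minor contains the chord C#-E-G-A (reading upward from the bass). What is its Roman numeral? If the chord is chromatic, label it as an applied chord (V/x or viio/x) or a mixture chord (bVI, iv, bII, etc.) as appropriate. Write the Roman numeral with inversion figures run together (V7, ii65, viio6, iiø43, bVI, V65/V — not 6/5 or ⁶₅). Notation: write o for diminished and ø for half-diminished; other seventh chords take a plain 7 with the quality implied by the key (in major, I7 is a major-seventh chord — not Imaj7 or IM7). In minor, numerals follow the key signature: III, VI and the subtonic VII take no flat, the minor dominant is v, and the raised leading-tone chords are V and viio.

V65/VI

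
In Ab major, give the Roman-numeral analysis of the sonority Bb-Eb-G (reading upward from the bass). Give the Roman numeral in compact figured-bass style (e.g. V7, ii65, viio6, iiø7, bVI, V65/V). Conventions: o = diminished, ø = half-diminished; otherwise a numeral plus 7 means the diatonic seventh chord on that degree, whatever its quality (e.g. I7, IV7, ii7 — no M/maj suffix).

The pitches Eb-G-Bb form a major triad rooted on Eb.
Eb is scale degree 5 in Ab major, and a major triad on that degree is written V.
With Bb in the bass the chord is in second inversion, so the figured bass is 64.

V64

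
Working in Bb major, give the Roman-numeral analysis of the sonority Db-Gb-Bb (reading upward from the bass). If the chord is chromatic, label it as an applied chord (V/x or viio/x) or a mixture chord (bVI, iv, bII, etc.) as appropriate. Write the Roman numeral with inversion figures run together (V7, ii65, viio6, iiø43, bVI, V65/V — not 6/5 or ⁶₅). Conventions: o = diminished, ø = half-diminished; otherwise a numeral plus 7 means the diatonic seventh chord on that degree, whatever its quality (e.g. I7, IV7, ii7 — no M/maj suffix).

The pitches Gb-Bb-Db form a major triad rooted on Gb.
Gb is the lowered sixth degree of Bb major (diatonic 6 would be G). This is a major triad on the lowered sixth degree, borrowed from the parallel minor.
With Db in the bass the chord is in second inversion, so the figured bass is 64.

bVI64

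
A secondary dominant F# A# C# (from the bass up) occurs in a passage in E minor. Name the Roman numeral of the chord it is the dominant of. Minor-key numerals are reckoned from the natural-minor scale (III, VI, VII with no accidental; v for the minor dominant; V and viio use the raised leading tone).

V

The chord is a major triad on F#.
A dominant resolves down a perfect fifth: F# → B. In E minor, B is scale degree 5, i.e. V.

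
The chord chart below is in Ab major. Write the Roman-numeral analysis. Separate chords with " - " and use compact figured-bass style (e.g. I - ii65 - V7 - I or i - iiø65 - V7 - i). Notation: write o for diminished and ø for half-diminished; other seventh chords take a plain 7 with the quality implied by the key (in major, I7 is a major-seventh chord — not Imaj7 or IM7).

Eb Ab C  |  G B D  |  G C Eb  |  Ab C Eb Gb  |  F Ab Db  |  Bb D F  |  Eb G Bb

Eb-Ab-C: major triad on Ab = scale degree 1 → I64.
G-B-D: a major triad on G, the applied dominant of iii → V/iii.
G-C-Eb has root C, degree 3 in Ab major, so iii64.
Ab-C-Eb-Gb: chromatic; Ab is V of IV, so V7/IV.
F-Ab-Db has root Db, degree 4 in Ab major, so IV6.
Bb-D-F is the secondary dominant of V (major triad on Bb): V/V.
Eb-G-Bb: root Eb is the dominant; major triad there is V.

I64 - V/iii - iii64 - V7/IV - IV6 - V/V - V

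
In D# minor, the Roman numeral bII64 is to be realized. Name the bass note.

bII in D# minor has root E; the chord is E-G#-B.
The figure 64 means second inversion — the fifth is in the bass.

B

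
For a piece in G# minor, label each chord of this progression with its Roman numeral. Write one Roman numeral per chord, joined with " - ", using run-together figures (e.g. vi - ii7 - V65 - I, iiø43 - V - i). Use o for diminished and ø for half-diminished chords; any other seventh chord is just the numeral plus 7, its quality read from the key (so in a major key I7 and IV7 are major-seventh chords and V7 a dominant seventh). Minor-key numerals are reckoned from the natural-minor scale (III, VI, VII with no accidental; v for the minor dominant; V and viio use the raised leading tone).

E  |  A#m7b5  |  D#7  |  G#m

VI - iiø7 - V7 - i

E: major triad on E = scale degree 6 → VI.
A#m7b5: root A# is the supertonic; half-diminished seventh chord there is iiø7.
D#7 has root D#, degree 5 in G# minor, so V7.
G#m has root G#, degree 1 in G# minor, so i.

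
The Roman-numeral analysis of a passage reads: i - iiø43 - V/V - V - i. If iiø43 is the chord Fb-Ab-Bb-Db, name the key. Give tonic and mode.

Ab minor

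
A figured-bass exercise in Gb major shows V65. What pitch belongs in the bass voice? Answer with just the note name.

F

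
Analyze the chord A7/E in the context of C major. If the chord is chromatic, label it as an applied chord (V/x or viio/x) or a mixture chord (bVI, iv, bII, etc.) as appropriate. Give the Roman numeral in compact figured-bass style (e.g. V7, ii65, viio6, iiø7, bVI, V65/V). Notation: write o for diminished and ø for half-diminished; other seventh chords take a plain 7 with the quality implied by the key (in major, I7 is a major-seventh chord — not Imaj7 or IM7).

V43/ii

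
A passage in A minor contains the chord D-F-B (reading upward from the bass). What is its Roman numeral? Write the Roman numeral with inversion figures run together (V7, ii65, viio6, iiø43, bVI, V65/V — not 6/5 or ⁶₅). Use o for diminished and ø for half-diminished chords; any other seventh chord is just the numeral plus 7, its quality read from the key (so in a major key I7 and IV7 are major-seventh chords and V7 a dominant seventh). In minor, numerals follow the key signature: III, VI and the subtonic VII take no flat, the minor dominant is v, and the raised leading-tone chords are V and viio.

iio6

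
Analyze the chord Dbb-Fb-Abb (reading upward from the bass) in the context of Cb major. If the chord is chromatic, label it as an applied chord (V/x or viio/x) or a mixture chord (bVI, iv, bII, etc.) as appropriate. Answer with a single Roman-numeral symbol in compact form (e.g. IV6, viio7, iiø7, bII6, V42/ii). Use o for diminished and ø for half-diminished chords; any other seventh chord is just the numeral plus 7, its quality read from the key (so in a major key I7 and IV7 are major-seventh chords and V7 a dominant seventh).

bII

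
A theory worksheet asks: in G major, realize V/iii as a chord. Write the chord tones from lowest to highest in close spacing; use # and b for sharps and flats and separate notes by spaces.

F# A# C#

The slash means an applied dominant: we want the dominant of iii. In G major, iii is B minor, and its dominant is built on F#.
Building a major triad on F# gives F#-A#-C#.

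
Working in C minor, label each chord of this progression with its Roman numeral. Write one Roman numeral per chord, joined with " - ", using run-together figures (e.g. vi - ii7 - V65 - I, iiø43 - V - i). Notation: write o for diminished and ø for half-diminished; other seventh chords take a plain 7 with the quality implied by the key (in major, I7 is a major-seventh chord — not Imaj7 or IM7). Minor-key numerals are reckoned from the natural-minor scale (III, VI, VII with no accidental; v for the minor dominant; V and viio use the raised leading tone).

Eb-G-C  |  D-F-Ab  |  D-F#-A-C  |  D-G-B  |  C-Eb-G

i6 - iio - V7/V - V64 - i

Eb-G-C: minor triad on C = scale degree 1 → i6.
D-F-Ab: root D is the supertonic; diminished triad there is iio.
D-F#-A-C is the secondary dominant of V (dominant seventh chord on D): V7/V.
D-G-B: major triad on G = scale degree 5 → V64.
C-Eb-G has root C, degree 1 in C minor, so i.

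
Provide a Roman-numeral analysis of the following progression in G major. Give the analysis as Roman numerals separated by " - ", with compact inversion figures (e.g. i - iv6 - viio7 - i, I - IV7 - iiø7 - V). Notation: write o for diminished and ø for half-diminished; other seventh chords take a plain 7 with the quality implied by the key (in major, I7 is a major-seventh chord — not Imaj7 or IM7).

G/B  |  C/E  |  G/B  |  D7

I6 - IV6 - I6 - V7

G/B has root G, degree 1 in G major, so I6.
C/E: major triad on C = scale degree 4 → IV6.
G/B has root G, degree 1 in G major, so I6.
D7 has root D, degree 5 in G major, so V7.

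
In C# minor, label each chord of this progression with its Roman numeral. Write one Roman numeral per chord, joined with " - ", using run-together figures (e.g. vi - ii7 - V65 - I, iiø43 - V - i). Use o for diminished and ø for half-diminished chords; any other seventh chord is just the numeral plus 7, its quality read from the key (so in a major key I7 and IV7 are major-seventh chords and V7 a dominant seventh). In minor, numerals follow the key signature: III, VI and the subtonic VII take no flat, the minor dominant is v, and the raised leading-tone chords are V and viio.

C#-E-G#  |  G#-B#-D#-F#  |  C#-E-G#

i - V7 - i

C#-E-G# has root C#, degree 1 in C# minor, so i.
G#-B#-D#-F#: dominant seventh chord on G# = scale degree 5 → V7.
C#-E-G#: minor triad on C# = scale degree 1 → i.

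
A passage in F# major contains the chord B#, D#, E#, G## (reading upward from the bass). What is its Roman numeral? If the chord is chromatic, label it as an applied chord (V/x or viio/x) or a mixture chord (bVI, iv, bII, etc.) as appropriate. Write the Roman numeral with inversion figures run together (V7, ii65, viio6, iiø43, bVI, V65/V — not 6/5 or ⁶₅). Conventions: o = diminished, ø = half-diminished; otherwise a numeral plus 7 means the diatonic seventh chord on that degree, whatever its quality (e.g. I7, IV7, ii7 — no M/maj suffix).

V43/iii

Stacked in thirds the chord is E#-G##-B#-D#: a dominant seventh chord on E#.
E# is not a diatonic chord root with this quality in F# major, but it lies a perfect fifth above A# (iii), so the chord functions as an applied dominant of iii.
With B# in the bass the chord is in second inversion, so the figured bass is 43.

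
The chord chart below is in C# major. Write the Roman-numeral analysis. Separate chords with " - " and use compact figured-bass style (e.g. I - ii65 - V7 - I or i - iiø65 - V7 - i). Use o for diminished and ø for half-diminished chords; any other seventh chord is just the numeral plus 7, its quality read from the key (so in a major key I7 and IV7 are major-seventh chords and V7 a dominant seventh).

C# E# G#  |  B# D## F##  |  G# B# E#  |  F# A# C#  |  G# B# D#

C#-E#-G#: root C# is the tonic; major triad there is I.
B#-D##-F##: chromatic; B# is V of iii, so V/iii.
G#-B#-E# has root E#, degree 3 in C# major, so iii6.
F#-A#-C#: major triad on F# = scale degree 4 → IV.
G#-B#-D#: major triad on G# = scale degree 5 → V.

I - V/iii - iii6 - IV - V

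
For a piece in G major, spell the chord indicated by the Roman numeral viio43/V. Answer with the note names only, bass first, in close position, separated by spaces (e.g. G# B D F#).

viio43/V is a secondary leading-tone chord. The target V is D in G major; the applied chord is rooted a semitone below, on C#.
Building a fully diminished seventh chord on C# gives C#-E-G-Bb.
The figured bass 43 indicates second inversion, placing the fifth (G) in the bass: G-Bb-C#-E.

G Bb C# E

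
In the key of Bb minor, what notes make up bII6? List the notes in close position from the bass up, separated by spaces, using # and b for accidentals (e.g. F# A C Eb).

Eb Gb Cb

bII6 is the Neapolitan sixth — a major triad on the lowered second degree, here in its customary first inversion. In Bb minor that root is Cb.
So the chord is Cb-Eb-Gb, a major triad.
With the 6 figure the chord is in first inversion; from the bass Eb upward in close position it reads Eb-Gb-Cb.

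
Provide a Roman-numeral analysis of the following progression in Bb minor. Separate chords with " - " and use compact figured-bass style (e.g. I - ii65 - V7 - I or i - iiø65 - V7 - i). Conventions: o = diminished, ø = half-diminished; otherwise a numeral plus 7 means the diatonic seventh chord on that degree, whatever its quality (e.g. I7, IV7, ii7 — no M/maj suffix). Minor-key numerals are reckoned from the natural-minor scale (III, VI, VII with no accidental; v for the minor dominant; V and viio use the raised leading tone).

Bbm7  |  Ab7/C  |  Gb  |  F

Bbm7 has root Bb, degree 1 in Bb minor, so i7.
Ab7/C: root Ab is the subtonic; dominant seventh chord there is VII65.
Gb: major triad on Gb = scale degree 6 → VI.
F has root F, degree 5 in Bb minor, so V.

i7 - VII65 - VI - V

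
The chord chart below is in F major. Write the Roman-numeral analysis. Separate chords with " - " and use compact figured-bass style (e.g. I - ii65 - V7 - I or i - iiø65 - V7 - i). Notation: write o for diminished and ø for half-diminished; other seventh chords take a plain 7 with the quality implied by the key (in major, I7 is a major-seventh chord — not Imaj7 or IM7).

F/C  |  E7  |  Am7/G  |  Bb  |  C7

F/C: root F is the tonic; major triad there is I64.
E7 is the secondary dominant of iii (dominant seventh chord on E): V7/iii.
Am7/G: minor seventh chord on A = scale degree 3 → iii42.
Bb: root Bb is the subdominant; major triad there is IV.
C7: dominant seventh chord on C = scale degree 5 → V7.

I64 - V7/iii - iii42 - IV - V7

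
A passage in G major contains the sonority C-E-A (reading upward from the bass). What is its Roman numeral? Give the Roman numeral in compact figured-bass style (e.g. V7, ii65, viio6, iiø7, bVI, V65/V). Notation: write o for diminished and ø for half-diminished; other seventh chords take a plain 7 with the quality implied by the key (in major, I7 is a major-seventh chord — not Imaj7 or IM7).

ii6

The pitches A-C-E form a minor triad rooted on A.
In G major, A is the supertonic; the diatonic minor triad there is ii.
With C in the bass the chord is in first inversion, so the figured bass is 6.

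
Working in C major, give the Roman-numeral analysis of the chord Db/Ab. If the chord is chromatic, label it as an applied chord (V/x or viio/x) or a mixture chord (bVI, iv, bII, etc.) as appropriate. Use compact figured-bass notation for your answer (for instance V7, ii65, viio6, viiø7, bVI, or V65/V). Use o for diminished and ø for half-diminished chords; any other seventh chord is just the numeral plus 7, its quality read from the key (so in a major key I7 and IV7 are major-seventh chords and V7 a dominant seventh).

Stacked in thirds the chord is Db-F-Ab: a major triad on Db.
Db is the lowered second degree of C major (diatonic 2 would be D). This is the Neapolitan chord — a major triad on the lowered second degree.
With Ab in the bass the chord is in second inversion, so the figured bass is 64.

bII64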